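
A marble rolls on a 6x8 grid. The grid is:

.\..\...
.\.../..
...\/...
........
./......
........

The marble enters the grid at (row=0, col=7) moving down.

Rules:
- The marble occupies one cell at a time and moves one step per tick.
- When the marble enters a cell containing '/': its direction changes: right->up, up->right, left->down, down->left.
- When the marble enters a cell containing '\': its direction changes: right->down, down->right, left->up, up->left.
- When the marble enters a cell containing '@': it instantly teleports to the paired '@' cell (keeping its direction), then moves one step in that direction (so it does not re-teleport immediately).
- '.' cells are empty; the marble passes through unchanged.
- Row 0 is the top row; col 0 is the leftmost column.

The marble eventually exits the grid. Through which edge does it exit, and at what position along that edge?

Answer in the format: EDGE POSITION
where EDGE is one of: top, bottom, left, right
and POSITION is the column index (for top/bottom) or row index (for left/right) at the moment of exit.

Answer: bottom 7

Derivation:
Step 1: enter (0,7), '.' pass, move down to (1,7)
Step 2: enter (1,7), '.' pass, move down to (2,7)
Step 3: enter (2,7), '.' pass, move down to (3,7)
Step 4: enter (3,7), '.' pass, move down to (4,7)
Step 5: enter (4,7), '.' pass, move down to (5,7)
Step 6: enter (5,7), '.' pass, move down to (6,7)
Step 7: at (6,7) — EXIT via bottom edge, pos 7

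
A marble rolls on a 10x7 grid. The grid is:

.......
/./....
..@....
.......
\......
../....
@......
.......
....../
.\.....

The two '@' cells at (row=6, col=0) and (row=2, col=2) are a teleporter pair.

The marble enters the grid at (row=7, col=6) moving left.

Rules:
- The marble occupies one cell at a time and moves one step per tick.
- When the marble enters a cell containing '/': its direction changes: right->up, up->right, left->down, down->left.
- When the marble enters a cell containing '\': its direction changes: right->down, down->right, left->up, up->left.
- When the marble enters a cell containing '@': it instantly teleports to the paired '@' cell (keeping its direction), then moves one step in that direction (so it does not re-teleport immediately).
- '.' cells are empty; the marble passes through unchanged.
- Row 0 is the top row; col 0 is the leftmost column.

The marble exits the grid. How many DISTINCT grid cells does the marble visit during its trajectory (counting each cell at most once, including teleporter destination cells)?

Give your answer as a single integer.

Step 1: enter (7,6), '.' pass, move left to (7,5)
Step 2: enter (7,5), '.' pass, move left to (7,4)
Step 3: enter (7,4), '.' pass, move left to (7,3)
Step 4: enter (7,3), '.' pass, move left to (7,2)
Step 5: enter (7,2), '.' pass, move left to (7,1)
Step 6: enter (7,1), '.' pass, move left to (7,0)
Step 7: enter (7,0), '.' pass, move left to (7,-1)
Step 8: at (7,-1) — EXIT via left edge, pos 7
Distinct cells visited: 7 (path length 7)

Answer: 7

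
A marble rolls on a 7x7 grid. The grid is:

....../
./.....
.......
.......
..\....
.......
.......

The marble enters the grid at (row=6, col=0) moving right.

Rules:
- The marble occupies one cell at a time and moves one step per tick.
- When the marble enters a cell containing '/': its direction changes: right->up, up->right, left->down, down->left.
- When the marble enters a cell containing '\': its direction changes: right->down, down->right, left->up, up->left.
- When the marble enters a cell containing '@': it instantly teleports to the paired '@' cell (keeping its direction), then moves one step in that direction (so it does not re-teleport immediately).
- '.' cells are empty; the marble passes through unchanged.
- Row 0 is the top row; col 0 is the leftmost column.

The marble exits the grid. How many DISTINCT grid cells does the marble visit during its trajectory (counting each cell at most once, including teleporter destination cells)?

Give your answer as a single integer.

Step 1: enter (6,0), '.' pass, move right to (6,1)
Step 2: enter (6,1), '.' pass, move right to (6,2)
Step 3: enter (6,2), '.' pass, move right to (6,3)
Step 4: enter (6,3), '.' pass, move right to (6,4)
Step 5: enter (6,4), '.' pass, move right to (6,5)
Step 6: enter (6,5), '.' pass, move right to (6,6)
Step 7: enter (6,6), '.' pass, move right to (6,7)
Step 8: at (6,7) — EXIT via right edge, pos 6
Distinct cells visited: 7 (path length 7)

Answer: 7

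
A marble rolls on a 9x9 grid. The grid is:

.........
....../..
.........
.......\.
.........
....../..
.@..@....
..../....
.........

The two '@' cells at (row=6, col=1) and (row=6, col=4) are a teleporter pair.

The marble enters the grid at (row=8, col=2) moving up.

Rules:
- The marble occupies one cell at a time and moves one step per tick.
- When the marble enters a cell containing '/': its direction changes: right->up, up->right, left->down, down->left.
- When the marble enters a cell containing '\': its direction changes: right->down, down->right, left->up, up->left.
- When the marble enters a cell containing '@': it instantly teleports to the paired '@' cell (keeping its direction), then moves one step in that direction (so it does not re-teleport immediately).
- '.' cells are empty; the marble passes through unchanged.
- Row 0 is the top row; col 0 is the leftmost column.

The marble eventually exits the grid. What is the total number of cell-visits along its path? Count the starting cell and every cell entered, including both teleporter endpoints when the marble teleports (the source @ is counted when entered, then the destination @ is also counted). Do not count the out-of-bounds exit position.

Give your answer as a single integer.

Answer: 9

Derivation:
Step 1: enter (8,2), '.' pass, move up to (7,2)
Step 2: enter (7,2), '.' pass, move up to (6,2)
Step 3: enter (6,2), '.' pass, move up to (5,2)
Step 4: enter (5,2), '.' pass, move up to (4,2)
Step 5: enter (4,2), '.' pass, move up to (3,2)
Step 6: enter (3,2), '.' pass, move up to (2,2)
Step 7: enter (2,2), '.' pass, move up to (1,2)
Step 8: enter (1,2), '.' pass, move up to (0,2)
Step 9: enter (0,2), '.' pass, move up to (-1,2)
Step 10: at (-1,2) — EXIT via top edge, pos 2
Path length (cell visits): 9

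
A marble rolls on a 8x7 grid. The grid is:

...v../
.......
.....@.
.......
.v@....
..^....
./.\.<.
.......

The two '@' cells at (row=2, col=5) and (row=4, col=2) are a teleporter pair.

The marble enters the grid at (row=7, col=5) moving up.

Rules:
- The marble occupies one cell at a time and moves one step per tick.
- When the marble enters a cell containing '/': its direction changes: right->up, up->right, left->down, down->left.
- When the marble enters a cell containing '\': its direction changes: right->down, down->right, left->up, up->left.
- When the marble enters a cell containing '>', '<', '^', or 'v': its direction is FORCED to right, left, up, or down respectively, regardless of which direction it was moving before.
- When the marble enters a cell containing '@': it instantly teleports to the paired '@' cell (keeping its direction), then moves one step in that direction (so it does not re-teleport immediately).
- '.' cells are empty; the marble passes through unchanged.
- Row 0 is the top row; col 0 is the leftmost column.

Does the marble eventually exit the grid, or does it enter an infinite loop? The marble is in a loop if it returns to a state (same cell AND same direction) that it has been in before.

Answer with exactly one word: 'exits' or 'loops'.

Answer: loops

Derivation:
Step 1: enter (7,5), '.' pass, move up to (6,5)
Step 2: enter (6,5), '<' forces up->left, move left to (6,4)
Step 3: enter (6,4), '.' pass, move left to (6,3)
Step 4: enter (6,3), '\' deflects left->up, move up to (5,3)
Step 5: enter (5,3), '.' pass, move up to (4,3)
Step 6: enter (4,3), '.' pass, move up to (3,3)
Step 7: enter (3,3), '.' pass, move up to (2,3)
Step 8: enter (2,3), '.' pass, move up to (1,3)
Step 9: enter (1,3), '.' pass, move up to (0,3)
Step 10: enter (0,3), 'v' forces up->down, move down to (1,3)
Step 11: enter (1,3), '.' pass, move down to (2,3)
Step 12: enter (2,3), '.' pass, move down to (3,3)
Step 13: enter (3,3), '.' pass, move down to (4,3)
Step 14: enter (4,3), '.' pass, move down to (5,3)
Step 15: enter (5,3), '.' pass, move down to (6,3)
Step 16: enter (6,3), '\' deflects down->right, move right to (6,4)
Step 17: enter (6,4), '.' pass, move right to (6,5)
Step 18: enter (6,5), '<' forces right->left, move left to (6,4)
Step 19: at (6,4) dir=left — LOOP DETECTED (seen before)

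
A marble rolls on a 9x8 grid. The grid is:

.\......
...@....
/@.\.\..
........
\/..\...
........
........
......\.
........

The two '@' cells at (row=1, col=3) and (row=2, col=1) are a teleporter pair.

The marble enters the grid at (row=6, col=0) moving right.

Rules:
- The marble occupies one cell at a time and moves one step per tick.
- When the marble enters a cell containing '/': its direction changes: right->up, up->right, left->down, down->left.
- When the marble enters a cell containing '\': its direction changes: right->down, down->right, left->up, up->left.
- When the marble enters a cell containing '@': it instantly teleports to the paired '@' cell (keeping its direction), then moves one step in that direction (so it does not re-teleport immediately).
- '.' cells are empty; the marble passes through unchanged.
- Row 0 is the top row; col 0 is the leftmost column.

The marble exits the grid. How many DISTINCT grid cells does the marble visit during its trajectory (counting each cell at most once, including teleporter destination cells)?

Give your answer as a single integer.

Answer: 8

Derivation:
Step 1: enter (6,0), '.' pass, move right to (6,1)
Step 2: enter (6,1), '.' pass, move right to (6,2)
Step 3: enter (6,2), '.' pass, move right to (6,3)
Step 4: enter (6,3), '.' pass, move right to (6,4)
Step 5: enter (6,4), '.' pass, move right to (6,5)
Step 6: enter (6,5), '.' pass, move right to (6,6)
Step 7: enter (6,6), '.' pass, move right to (6,7)
Step 8: enter (6,7), '.' pass, move right to (6,8)
Step 9: at (6,8) — EXIT via right edge, pos 6
Distinct cells visited: 8 (path length 8)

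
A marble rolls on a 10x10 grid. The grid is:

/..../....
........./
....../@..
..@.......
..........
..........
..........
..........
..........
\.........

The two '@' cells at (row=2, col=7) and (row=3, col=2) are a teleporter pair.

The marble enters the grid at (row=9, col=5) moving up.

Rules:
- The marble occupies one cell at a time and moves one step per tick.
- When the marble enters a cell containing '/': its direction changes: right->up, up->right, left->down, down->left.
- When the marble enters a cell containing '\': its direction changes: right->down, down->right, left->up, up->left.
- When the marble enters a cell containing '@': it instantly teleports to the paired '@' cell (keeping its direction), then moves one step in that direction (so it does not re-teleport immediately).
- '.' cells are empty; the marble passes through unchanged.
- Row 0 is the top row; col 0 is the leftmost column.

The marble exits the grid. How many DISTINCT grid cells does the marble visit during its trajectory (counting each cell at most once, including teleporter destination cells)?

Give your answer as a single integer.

Answer: 14

Derivation:
Step 1: enter (9,5), '.' pass, move up to (8,5)
Step 2: enter (8,5), '.' pass, move up to (7,5)
Step 3: enter (7,5), '.' pass, move up to (6,5)
Step 4: enter (6,5), '.' pass, move up to (5,5)
Step 5: enter (5,5), '.' pass, move up to (4,5)
Step 6: enter (4,5), '.' pass, move up to (3,5)
Step 7: enter (3,5), '.' pass, move up to (2,5)
Step 8: enter (2,5), '.' pass, move up to (1,5)
Step 9: enter (1,5), '.' pass, move up to (0,5)
Step 10: enter (0,5), '/' deflects up->right, move right to (0,6)
Step 11: enter (0,6), '.' pass, move right to (0,7)
Step 12: enter (0,7), '.' pass, move right to (0,8)
Step 13: enter (0,8), '.' pass, move right to (0,9)
Step 14: enter (0,9), '.' pass, move right to (0,10)
Step 15: at (0,10) — EXIT via right edge, pos 0
Distinct cells visited: 14 (path length 14)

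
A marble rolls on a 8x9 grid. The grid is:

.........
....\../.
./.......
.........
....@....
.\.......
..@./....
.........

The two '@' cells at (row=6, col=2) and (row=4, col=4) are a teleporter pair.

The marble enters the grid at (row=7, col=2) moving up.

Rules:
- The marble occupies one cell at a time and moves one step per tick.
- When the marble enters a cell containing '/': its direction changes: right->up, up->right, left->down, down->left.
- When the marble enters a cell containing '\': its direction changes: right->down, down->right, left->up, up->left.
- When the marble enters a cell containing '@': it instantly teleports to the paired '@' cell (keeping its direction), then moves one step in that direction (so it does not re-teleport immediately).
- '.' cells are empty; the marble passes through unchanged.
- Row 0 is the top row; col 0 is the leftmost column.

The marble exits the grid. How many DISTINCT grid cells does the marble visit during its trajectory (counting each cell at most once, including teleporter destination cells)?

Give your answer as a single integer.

Answer: 10

Derivation:
Step 1: enter (7,2), '.' pass, move up to (6,2)
Step 2: enter (6,2), '@' teleport (6,2)->(4,4), also enter (4,4), move up to (3,4)
Step 3: enter (3,4), '.' pass, move up to (2,4)
Step 4: enter (2,4), '.' pass, move up to (1,4)
Step 5: enter (1,4), '\' deflects up->left, move left to (1,3)
Step 6: enter (1,3), '.' pass, move left to (1,2)
Step 7: enter (1,2), '.' pass, move left to (1,1)
Step 8: enter (1,1), '.' pass, move left to (1,0)
Step 9: enter (1,0), '.' pass, move left to (1,-1)
Step 10: at (1,-1) — EXIT via left edge, pos 1
Distinct cells visited: 10 (path length 10)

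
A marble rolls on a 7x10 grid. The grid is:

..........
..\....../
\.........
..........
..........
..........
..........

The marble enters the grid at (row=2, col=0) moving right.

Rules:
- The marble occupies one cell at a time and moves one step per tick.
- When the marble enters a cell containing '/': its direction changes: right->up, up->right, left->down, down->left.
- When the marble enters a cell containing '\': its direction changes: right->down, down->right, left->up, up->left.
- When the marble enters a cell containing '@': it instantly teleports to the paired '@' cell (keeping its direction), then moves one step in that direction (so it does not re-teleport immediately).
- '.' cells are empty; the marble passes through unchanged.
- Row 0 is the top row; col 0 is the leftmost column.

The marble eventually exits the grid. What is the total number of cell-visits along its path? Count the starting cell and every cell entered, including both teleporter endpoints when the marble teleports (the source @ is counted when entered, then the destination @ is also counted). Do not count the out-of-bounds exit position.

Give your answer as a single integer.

Step 1: enter (2,0), '\' deflects right->down, move down to (3,0)
Step 2: enter (3,0), '.' pass, move down to (4,0)
Step 3: enter (4,0), '.' pass, move down to (5,0)
Step 4: enter (5,0), '.' pass, move down to (6,0)
Step 5: enter (6,0), '.' pass, move down to (7,0)
Step 6: at (7,0) — EXIT via bottom edge, pos 0
Path length (cell visits): 5

Answer: 5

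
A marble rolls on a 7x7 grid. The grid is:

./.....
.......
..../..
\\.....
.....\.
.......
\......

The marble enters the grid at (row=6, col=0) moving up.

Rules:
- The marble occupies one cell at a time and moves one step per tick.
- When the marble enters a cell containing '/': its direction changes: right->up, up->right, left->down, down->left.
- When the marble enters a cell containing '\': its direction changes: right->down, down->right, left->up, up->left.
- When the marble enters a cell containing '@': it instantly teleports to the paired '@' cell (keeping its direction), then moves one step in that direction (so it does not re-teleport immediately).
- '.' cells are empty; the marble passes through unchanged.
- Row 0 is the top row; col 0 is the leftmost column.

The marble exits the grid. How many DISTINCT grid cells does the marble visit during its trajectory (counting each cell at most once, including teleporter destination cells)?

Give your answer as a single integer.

Answer: 1

Derivation:
Step 1: enter (6,0), '\' deflects up->left, move left to (6,-1)
Step 2: at (6,-1) — EXIT via left edge, pos 6
Distinct cells visited: 1 (path length 1)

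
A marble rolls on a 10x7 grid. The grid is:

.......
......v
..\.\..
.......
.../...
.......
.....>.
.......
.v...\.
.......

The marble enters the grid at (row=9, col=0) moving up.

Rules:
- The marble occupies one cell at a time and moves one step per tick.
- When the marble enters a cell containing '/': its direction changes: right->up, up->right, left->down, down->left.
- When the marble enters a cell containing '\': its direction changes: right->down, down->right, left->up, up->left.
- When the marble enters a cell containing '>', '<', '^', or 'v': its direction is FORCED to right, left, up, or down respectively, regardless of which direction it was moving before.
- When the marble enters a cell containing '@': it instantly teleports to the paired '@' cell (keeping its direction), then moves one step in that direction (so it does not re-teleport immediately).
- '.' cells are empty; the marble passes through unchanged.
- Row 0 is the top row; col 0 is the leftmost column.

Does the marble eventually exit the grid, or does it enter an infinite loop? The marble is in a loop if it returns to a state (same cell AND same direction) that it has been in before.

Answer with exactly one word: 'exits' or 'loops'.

Answer: exits

Derivation:
Step 1: enter (9,0), '.' pass, move up to (8,0)
Step 2: enter (8,0), '.' pass, move up to (7,0)
Step 3: enter (7,0), '.' pass, move up to (6,0)
Step 4: enter (6,0), '.' pass, move up to (5,0)
Step 5: enter (5,0), '.' pass, move up to (4,0)
Step 6: enter (4,0), '.' pass, move up to (3,0)
Step 7: enter (3,0), '.' pass, move up to (2,0)
Step 8: enter (2,0), '.' pass, move up to (1,0)
Step 9: enter (1,0), '.' pass, move up to (0,0)
Step 10: enter (0,0), '.' pass, move up to (-1,0)
Step 11: at (-1,0) — EXIT via top edge, pos 0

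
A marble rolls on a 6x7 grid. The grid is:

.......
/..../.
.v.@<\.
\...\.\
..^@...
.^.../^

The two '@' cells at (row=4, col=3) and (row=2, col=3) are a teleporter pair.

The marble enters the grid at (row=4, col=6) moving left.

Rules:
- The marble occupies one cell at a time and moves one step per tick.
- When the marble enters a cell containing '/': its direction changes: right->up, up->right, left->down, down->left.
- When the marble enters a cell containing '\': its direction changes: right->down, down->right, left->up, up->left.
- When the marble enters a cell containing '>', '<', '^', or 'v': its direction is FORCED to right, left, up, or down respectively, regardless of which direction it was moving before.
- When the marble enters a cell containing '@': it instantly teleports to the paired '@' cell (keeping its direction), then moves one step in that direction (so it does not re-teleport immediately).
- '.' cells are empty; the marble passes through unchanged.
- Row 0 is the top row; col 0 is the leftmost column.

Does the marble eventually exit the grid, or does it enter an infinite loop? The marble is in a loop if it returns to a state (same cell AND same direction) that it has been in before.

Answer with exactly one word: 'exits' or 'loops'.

Answer: loops

Derivation:
Step 1: enter (4,6), '.' pass, move left to (4,5)
Step 2: enter (4,5), '.' pass, move left to (4,4)
Step 3: enter (4,4), '.' pass, move left to (4,3)
Step 4: enter (4,3), '@' teleport (4,3)->(2,3), also enter (2,3), move left to (2,2)
Step 5: enter (2,2), '.' pass, move left to (2,1)
Step 6: enter (2,1), 'v' forces left->down, move down to (3,1)
Step 7: enter (3,1), '.' pass, move down to (4,1)
Step 8: enter (4,1), '.' pass, move down to (5,1)
Step 9: enter (5,1), '^' forces down->up, move up to (4,1)
Step 10: enter (4,1), '.' pass, move up to (3,1)
Step 11: enter (3,1), '.' pass, move up to (2,1)
Step 12: enter (2,1), 'v' forces up->down, move down to (3,1)
Step 13: at (3,1) dir=down — LOOP DETECTED (seen before)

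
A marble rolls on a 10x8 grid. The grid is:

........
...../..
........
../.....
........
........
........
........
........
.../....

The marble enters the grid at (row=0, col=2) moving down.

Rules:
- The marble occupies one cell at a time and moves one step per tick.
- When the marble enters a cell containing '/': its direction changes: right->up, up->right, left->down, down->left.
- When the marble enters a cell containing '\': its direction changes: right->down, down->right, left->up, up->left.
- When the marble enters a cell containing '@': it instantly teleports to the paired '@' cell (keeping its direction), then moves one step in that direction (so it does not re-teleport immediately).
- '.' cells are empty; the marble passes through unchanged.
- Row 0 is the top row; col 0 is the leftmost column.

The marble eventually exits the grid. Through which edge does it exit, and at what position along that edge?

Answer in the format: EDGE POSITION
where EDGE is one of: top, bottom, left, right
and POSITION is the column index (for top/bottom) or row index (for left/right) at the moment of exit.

Step 1: enter (0,2), '.' pass, move down to (1,2)
Step 2: enter (1,2), '.' pass, move down to (2,2)
Step 3: enter (2,2), '.' pass, move down to (3,2)
Step 4: enter (3,2), '/' deflects down->left, move left to (3,1)
Step 5: enter (3,1), '.' pass, move left to (3,0)
Step 6: enter (3,0), '.' pass, move left to (3,-1)
Step 7: at (3,-1) — EXIT via left edge, pos 3

Answer: left 3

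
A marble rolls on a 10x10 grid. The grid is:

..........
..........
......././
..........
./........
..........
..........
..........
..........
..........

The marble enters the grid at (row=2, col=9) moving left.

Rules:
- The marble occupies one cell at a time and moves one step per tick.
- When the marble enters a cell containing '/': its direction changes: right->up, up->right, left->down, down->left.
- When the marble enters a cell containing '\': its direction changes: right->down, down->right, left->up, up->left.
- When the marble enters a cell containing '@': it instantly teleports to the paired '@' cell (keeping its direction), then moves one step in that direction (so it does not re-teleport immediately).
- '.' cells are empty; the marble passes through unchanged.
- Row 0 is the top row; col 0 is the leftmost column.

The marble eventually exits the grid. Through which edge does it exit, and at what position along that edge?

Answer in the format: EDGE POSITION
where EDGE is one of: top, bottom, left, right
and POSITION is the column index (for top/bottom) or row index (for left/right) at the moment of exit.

Step 1: enter (2,9), '/' deflects left->down, move down to (3,9)
Step 2: enter (3,9), '.' pass, move down to (4,9)
Step 3: enter (4,9), '.' pass, move down to (5,9)
Step 4: enter (5,9), '.' pass, move down to (6,9)
Step 5: enter (6,9), '.' pass, move down to (7,9)
Step 6: enter (7,9), '.' pass, move down to (8,9)
Step 7: enter (8,9), '.' pass, move down to (9,9)
Step 8: enter (9,9), '.' pass, move down to (10,9)
Step 9: at (10,9) — EXIT via bottom edge, pos 9

Answer: bottom 9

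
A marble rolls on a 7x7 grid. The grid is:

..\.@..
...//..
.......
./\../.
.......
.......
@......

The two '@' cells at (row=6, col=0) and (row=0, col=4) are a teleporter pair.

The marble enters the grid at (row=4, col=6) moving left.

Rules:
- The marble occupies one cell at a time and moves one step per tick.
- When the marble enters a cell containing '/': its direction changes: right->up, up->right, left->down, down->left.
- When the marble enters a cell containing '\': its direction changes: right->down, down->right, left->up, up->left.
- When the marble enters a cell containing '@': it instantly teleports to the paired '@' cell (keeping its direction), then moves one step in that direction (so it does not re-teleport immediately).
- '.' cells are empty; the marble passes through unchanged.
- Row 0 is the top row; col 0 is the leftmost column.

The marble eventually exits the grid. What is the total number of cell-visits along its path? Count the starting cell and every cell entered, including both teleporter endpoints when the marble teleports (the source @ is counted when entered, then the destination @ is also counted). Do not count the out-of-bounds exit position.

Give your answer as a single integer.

Step 1: enter (4,6), '.' pass, move left to (4,5)
Step 2: enter (4,5), '.' pass, move left to (4,4)
Step 3: enter (4,4), '.' pass, move left to (4,3)
Step 4: enter (4,3), '.' pass, move left to (4,2)
Step 5: enter (4,2), '.' pass, move left to (4,1)
Step 6: enter (4,1), '.' pass, move left to (4,0)
Step 7: enter (4,0), '.' pass, move left to (4,-1)
Step 8: at (4,-1) — EXIT via left edge, pos 4
Path length (cell visits): 7

Answer: 7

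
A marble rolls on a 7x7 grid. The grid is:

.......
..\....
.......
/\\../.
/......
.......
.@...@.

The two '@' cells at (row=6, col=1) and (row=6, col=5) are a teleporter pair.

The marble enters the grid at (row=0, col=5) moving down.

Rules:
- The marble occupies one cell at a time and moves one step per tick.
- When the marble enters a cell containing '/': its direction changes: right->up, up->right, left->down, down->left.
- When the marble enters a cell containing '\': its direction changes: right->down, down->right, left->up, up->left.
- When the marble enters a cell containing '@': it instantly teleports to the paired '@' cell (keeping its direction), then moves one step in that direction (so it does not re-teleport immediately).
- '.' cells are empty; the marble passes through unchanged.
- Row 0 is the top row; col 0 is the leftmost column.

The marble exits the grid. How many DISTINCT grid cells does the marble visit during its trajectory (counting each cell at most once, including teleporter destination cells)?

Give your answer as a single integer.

Step 1: enter (0,5), '.' pass, move down to (1,5)
Step 2: enter (1,5), '.' pass, move down to (2,5)
Step 3: enter (2,5), '.' pass, move down to (3,5)
Step 4: enter (3,5), '/' deflects down->left, move left to (3,4)
Step 5: enter (3,4), '.' pass, move left to (3,3)
Step 6: enter (3,3), '.' pass, move left to (3,2)
Step 7: enter (3,2), '\' deflects left->up, move up to (2,2)
Step 8: enter (2,2), '.' pass, move up to (1,2)
Step 9: enter (1,2), '\' deflects up->left, move left to (1,1)
Step 10: enter (1,1), '.' pass, move left to (1,0)
Step 11: enter (1,0), '.' pass, move left to (1,-1)
Step 12: at (1,-1) — EXIT via left edge, pos 1
Distinct cells visited: 11 (path length 11)

Answer: 11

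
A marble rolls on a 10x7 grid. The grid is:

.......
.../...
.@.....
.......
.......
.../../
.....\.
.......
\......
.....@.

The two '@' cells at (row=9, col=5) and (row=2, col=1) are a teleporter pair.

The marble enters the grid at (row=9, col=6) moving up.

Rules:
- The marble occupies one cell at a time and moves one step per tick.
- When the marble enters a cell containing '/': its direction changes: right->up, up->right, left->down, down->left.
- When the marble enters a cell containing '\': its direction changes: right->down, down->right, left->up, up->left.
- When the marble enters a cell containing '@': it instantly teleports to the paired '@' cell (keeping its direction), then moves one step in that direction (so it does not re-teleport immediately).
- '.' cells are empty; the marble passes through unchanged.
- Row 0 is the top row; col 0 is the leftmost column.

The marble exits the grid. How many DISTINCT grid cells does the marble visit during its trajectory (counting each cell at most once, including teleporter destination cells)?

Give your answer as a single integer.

Step 1: enter (9,6), '.' pass, move up to (8,6)
Step 2: enter (8,6), '.' pass, move up to (7,6)
Step 3: enter (7,6), '.' pass, move up to (6,6)
Step 4: enter (6,6), '.' pass, move up to (5,6)
Step 5: enter (5,6), '/' deflects up->right, move right to (5,7)
Step 6: at (5,7) — EXIT via right edge, pos 5
Distinct cells visited: 5 (path length 5)

Answer: 5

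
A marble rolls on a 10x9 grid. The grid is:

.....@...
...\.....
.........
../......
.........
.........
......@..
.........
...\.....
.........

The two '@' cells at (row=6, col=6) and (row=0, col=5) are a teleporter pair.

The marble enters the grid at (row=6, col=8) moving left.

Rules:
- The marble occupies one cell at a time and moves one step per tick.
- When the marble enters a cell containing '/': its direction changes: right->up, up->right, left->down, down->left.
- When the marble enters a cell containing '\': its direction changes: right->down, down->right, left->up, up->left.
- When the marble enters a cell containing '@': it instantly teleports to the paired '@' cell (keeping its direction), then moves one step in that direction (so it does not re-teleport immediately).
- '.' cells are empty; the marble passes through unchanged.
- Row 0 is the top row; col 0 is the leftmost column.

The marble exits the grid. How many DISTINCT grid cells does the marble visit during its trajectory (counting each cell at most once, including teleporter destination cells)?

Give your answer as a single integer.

Step 1: enter (6,8), '.' pass, move left to (6,7)
Step 2: enter (6,7), '.' pass, move left to (6,6)
Step 3: enter (6,6), '@' teleport (6,6)->(0,5), also enter (0,5), move left to (0,4)
Step 4: enter (0,4), '.' pass, move left to (0,3)
Step 5: enter (0,3), '.' pass, move left to (0,2)
Step 6: enter (0,2), '.' pass, move left to (0,1)
Step 7: enter (0,1), '.' pass, move left to (0,0)
Step 8: enter (0,0), '.' pass, move left to (0,-1)
Step 9: at (0,-1) — EXIT via left edge, pos 0
Distinct cells visited: 9 (path length 9)

Answer: 9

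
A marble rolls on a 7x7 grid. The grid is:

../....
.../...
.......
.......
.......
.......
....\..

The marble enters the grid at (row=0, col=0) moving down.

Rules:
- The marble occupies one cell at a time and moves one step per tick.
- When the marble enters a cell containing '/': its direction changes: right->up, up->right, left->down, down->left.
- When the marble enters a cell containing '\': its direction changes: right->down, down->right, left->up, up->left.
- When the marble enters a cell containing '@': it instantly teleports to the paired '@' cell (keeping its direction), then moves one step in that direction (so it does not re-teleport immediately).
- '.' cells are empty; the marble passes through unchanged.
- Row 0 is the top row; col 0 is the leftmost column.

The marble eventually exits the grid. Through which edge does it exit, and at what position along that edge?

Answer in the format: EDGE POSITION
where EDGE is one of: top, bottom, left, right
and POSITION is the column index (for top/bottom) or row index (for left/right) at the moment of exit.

Answer: bottom 0

Derivation:
Step 1: enter (0,0), '.' pass, move down to (1,0)
Step 2: enter (1,0), '.' pass, move down to (2,0)
Step 3: enter (2,0), '.' pass, move down to (3,0)
Step 4: enter (3,0), '.' pass, move down to (4,0)
Step 5: enter (4,0), '.' pass, move down to (5,0)
Step 6: enter (5,0), '.' pass, move down to (6,0)
Step 7: enter (6,0), '.' pass, move down to (7,0)
Step 8: at (7,0) — EXIT via bottom edge, pos 0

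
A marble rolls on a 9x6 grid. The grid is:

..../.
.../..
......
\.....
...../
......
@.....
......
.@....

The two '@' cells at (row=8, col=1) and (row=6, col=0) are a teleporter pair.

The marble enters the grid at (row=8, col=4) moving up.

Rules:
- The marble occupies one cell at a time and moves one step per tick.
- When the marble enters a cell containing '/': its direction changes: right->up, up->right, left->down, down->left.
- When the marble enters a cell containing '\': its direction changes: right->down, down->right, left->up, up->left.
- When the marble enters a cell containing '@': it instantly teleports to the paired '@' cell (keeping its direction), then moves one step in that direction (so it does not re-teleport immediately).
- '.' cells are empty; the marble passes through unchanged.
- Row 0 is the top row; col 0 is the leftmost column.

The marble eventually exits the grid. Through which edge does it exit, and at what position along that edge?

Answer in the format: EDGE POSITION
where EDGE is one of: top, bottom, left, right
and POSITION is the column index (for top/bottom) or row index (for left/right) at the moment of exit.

Step 1: enter (8,4), '.' pass, move up to (7,4)
Step 2: enter (7,4), '.' pass, move up to (6,4)
Step 3: enter (6,4), '.' pass, move up to (5,4)
Step 4: enter (5,4), '.' pass, move up to (4,4)
Step 5: enter (4,4), '.' pass, move up to (3,4)
Step 6: enter (3,4), '.' pass, move up to (2,4)
Step 7: enter (2,4), '.' pass, move up to (1,4)
Step 8: enter (1,4), '.' pass, move up to (0,4)
Step 9: enter (0,4), '/' deflects up->right, move right to (0,5)
Step 10: enter (0,5), '.' pass, move right to (0,6)
Step 11: at (0,6) — EXIT via right edge, pos 0

Answer: right 0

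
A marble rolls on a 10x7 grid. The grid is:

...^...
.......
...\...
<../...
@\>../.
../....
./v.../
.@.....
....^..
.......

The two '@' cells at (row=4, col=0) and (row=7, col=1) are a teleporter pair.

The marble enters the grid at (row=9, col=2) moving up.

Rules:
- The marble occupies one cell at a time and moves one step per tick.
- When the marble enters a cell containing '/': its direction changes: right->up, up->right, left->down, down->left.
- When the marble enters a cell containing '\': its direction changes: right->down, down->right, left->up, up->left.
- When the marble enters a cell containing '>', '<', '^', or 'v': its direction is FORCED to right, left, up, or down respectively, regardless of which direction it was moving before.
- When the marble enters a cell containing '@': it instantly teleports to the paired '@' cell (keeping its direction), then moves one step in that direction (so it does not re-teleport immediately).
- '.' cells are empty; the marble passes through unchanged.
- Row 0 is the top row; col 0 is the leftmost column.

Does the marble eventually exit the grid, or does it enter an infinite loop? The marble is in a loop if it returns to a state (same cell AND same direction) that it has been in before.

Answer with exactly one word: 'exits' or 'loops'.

Step 1: enter (9,2), '.' pass, move up to (8,2)
Step 2: enter (8,2), '.' pass, move up to (7,2)
Step 3: enter (7,2), '.' pass, move up to (6,2)
Step 4: enter (6,2), 'v' forces up->down, move down to (7,2)
Step 5: enter (7,2), '.' pass, move down to (8,2)
Step 6: enter (8,2), '.' pass, move down to (9,2)
Step 7: enter (9,2), '.' pass, move down to (10,2)
Step 8: at (10,2) — EXIT via bottom edge, pos 2

Answer: exits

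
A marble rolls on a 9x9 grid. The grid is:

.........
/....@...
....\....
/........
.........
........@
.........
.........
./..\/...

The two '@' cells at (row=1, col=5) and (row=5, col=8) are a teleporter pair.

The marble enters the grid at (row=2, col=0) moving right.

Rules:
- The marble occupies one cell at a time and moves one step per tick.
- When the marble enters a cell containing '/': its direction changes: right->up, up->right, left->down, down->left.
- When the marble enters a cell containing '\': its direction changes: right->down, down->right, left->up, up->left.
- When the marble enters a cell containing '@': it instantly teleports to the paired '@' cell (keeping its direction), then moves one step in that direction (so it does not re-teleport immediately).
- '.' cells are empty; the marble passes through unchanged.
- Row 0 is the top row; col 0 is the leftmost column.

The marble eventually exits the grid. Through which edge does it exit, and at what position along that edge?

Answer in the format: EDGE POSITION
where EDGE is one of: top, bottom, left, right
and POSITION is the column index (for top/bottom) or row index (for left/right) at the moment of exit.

Answer: top 8

Derivation:
Step 1: enter (2,0), '.' pass, move right to (2,1)
Step 2: enter (2,1), '.' pass, move right to (2,2)
Step 3: enter (2,2), '.' pass, move right to (2,3)
Step 4: enter (2,3), '.' pass, move right to (2,4)
Step 5: enter (2,4), '\' deflects right->down, move down to (3,4)
Step 6: enter (3,4), '.' pass, move down to (4,4)
Step 7: enter (4,4), '.' pass, move down to (5,4)
Step 8: enter (5,4), '.' pass, move down to (6,4)
Step 9: enter (6,4), '.' pass, move down to (7,4)
Step 10: enter (7,4), '.' pass, move down to (8,4)
Step 11: enter (8,4), '\' deflects down->right, move right to (8,5)
Step 12: enter (8,5), '/' deflects right->up, move up to (7,5)
Step 13: enter (7,5), '.' pass, move up to (6,5)
Step 14: enter (6,5), '.' pass, move up to (5,5)
Step 15: enter (5,5), '.' pass, move up to (4,5)
Step 16: enter (4,5), '.' pass, move up to (3,5)
Step 17: enter (3,5), '.' pass, move up to (2,5)
Step 18: enter (2,5), '.' pass, move up to (1,5)
Step 19: enter (1,5), '@' teleport (1,5)->(5,8), also enter (5,8), move up to (4,8)
Step 20: enter (4,8), '.' pass, move up to (3,8)
Step 21: enter (3,8), '.' pass, move up to (2,8)
Step 22: enter (2,8), '.' pass, move up to (1,8)
Step 23: enter (1,8), '.' pass, move up to (0,8)
Step 24: enter (0,8), '.' pass, move up to (-1,8)
Step 25: at (-1,8) — EXIT via top edge, pos 8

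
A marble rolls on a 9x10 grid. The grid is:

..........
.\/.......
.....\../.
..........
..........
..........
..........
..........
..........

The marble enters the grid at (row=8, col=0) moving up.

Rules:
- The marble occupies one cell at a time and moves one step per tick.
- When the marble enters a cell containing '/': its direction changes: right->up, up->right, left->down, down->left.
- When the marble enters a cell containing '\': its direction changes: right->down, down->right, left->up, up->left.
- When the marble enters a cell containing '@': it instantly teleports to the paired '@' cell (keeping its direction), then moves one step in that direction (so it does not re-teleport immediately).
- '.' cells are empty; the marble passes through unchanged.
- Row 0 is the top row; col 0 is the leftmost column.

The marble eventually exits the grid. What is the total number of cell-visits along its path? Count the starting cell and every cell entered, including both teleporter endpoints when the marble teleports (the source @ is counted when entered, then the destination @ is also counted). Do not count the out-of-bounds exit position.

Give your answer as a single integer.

Step 1: enter (8,0), '.' pass, move up to (7,0)
Step 2: enter (7,0), '.' pass, move up to (6,0)
Step 3: enter (6,0), '.' pass, move up to (5,0)
Step 4: enter (5,0), '.' pass, move up to (4,0)
Step 5: enter (4,0), '.' pass, move up to (3,0)
Step 6: enter (3,0), '.' pass, move up to (2,0)
Step 7: enter (2,0), '.' pass, move up to (1,0)
Step 8: enter (1,0), '.' pass, move up to (0,0)
Step 9: enter (0,0), '.' pass, move up to (-1,0)
Step 10: at (-1,0) — EXIT via top edge, pos 0
Path length (cell visits): 9

Answer: 9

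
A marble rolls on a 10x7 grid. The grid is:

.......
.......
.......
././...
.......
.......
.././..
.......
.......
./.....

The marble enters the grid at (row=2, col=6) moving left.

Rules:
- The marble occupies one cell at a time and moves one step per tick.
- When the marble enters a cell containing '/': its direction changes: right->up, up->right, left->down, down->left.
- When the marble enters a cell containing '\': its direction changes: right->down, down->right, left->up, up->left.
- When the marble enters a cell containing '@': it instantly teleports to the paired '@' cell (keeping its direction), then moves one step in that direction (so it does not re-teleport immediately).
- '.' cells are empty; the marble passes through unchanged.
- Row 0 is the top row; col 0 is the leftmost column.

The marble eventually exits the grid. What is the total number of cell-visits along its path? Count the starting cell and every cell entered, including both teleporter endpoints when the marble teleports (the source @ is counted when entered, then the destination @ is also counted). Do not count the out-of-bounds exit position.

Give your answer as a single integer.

Answer: 7

Derivation:
Step 1: enter (2,6), '.' pass, move left to (2,5)
Step 2: enter (2,5), '.' pass, move left to (2,4)
Step 3: enter (2,4), '.' pass, move left to (2,3)
Step 4: enter (2,3), '.' pass, move left to (2,2)
Step 5: enter (2,2), '.' pass, move left to (2,1)
Step 6: enter (2,1), '.' pass, move left to (2,0)
Step 7: enter (2,0), '.' pass, move left to (2,-1)
Step 8: at (2,-1) — EXIT via left edge, pos 2
Path length (cell visits): 7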